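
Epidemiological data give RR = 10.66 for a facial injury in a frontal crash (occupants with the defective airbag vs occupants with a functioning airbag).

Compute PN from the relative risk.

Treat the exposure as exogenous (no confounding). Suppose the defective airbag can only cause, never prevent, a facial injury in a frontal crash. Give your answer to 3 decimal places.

PN ≈ 0.906

Under exogeneity and monotonicity, PN = (RR − 1) / RR = 1 − 1/RR.
PN = (10.66 − 1) / 10.66 = 9.66 / 10.66 ≈ 0.9062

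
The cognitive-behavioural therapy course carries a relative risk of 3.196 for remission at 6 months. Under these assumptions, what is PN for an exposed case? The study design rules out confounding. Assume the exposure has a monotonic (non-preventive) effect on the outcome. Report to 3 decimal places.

PN ≈ 0.687

Under exogeneity and monotonicity, PN = (RR − 1) / RR = 1 − 1/RR.
PN = (3.196 − 1) / 3.196 = 2.196 / 3.196 ≈ 0.6871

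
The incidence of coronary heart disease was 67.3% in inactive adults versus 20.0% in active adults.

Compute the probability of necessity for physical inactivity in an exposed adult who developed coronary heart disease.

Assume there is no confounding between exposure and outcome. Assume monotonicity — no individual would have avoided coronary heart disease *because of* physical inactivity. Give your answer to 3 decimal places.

PN ≈ 0.703

p₁ = 0.673, p₀ = 0.2.
Under exogeneity and monotonicity, PN = (p₁ − p₀) / p₁.
PN = (0.673 − 0.2) / 0.673 = 0.473 / 0.673 ≈ 0.7028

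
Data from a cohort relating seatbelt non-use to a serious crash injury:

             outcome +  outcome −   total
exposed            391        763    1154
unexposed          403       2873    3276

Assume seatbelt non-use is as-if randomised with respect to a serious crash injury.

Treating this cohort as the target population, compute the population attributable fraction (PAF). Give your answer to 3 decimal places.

p₁ = P(outcome | exposed) = 391/1154 = 0.33882
p₀ = P(outcome | unexposed) = 403/3276 = 0.12302
Exposure prevalence π = 1154/4430 = 0.2605; overall risk P(Y=1) = 0.17923.
Under exogeneity, PAF = [P(Y=1) − p₀]/P(Y=1).
PAF = (0.17923 − 0.12302) / 0.17923 ≈ 0.3137

PAF ≈ 0.314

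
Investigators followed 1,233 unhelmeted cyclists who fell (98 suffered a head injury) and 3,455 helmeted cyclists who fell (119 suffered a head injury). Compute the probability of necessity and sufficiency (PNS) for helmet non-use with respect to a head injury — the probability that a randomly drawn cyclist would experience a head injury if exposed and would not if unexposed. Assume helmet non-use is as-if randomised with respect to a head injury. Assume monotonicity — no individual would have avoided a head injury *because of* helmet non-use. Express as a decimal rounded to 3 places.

PNS ≈ 0.045

p₁ = P(outcome | exposed) = 98/1233 = 0.079481
p₀ = P(outcome | unexposed) = 119/3455 = 0.034443
Under exogeneity and monotonicity, PNS = p₁ − p₀.
PNS = 0.079481 − 0.034443 = 0.045038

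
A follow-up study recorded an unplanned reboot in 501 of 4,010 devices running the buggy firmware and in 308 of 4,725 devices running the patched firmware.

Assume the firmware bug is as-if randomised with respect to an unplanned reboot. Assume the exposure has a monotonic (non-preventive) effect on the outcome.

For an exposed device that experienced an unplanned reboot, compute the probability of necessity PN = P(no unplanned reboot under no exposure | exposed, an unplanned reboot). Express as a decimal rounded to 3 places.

p₁ = P(outcome | exposed) = 501/4010 = 0.12494
p₀ = P(outcome | unexposed) = 308/4725 = 0.065185
Under exogeneity and monotonicity, PN = (p₁ − p₀) / p₁.
PN = (0.12494 − 0.065185) / 0.12494 = 0.059752 / 0.12494 ≈ 0.4783

PN ≈ 0.478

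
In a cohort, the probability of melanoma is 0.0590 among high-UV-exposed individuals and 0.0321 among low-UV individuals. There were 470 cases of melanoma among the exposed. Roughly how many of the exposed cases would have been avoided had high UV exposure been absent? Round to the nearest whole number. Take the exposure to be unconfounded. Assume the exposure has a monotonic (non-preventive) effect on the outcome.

Let p₁ = 0.059, p₀ = 0.0321.
PN = (p₁ − p₀)/p₁ = (0.059 − 0.0321) / 0.059 ≈ 0.45593.
Attributable cases ≈ PN × (exposed cases) = 0.45593 × 470 ≈ 214.29.

about 214 cases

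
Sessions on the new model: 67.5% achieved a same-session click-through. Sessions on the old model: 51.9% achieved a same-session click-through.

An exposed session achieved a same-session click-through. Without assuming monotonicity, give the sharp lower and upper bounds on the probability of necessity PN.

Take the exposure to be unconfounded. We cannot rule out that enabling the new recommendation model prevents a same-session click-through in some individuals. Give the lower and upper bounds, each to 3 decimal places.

0.231 ≤ PN ≤ 0.713

p₁ = 0.675, p₀ = 0.519.
Under exogeneity alone the bounds on PN are max{0,(p₁−p₀)/p₁} ≤ PN ≤ min{1,(1−p₀)/p₁}.
  lower = (p₁ − p₀)/p₁ = 0.156 / 0.675 ≈ 0.2311
  upper = min{1, (1 − p₀)/p₁} = 0.481 / 0.675 ≈ 0.7126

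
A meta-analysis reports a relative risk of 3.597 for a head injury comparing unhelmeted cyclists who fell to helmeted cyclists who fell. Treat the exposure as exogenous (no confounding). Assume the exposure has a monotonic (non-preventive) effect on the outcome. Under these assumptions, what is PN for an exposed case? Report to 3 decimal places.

Under exogeneity and monotonicity, PN = (RR − 1) / RR = 1 − 1/RR.
PN = (3.597 − 1) / 3.597 = 2.597 / 3.597 ≈ 0.7220

PN ≈ 0.722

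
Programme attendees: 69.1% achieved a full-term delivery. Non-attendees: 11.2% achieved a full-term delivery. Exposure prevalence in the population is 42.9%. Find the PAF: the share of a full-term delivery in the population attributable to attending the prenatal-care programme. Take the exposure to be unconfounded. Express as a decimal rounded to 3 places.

p₁ = 0.691, p₀ = 0.112.
Overall risk P(Y=1) = π·p₁ + (1−π)·p₀ = 0.429×0.691 + 0.571×0.112 = 0.36039.
Under exogeneity, PAF = [P(Y=1) − p₀] / P(Y=1).
PAF = (0.36039 − 0.112) / 0.36039 ≈ 0.6892

PAF ≈ 0.689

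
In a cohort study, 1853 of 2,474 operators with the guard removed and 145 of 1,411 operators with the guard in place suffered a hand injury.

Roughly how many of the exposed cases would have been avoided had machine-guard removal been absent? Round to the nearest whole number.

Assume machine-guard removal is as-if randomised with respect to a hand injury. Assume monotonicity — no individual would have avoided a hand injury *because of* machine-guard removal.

p₁ = P(outcome | exposed) = 1853/2474 = 0.74899
p₀ = P(outcome | unexposed) = 145/1411 = 0.10276
PN = (p₁ − p₀)/p₁ = (0.74899 − 0.10276) / 0.74899 ≈ 0.86280.
Attributable cases ≈ PN × (exposed cases) = 0.86280 × 1853 ≈ 1598.76.

about 1599 cases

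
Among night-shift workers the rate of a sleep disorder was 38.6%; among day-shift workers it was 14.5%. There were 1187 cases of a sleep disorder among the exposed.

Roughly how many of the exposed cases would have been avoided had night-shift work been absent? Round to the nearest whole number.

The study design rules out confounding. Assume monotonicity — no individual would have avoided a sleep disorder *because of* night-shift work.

p₁ = 0.386, p₀ = 0.145.
PN = (p₁ − p₀)/p₁ = (0.386 − 0.145) / 0.386 ≈ 0.62435.
Attributable cases ≈ PN × (exposed cases) = 0.62435 × 1187 ≈ 741.11.

about 741 cases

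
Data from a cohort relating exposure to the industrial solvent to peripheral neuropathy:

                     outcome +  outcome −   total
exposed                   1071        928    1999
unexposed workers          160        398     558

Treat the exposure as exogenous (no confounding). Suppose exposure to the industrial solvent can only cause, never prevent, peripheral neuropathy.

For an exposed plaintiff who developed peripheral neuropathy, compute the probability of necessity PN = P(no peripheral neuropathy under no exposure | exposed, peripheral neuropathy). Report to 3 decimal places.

p₁ = P(outcome | exposed) = 1071/1999 = 0.53577
p₀ = P(outcome | unexposed) = 160/558 = 0.28674
Under exogeneity and monotonicity, PN = (p₁ − p₀)/p₁.
PN = (0.53577 − 0.28674) / 0.53577 ≈ 0.4648

PN ≈ 0.465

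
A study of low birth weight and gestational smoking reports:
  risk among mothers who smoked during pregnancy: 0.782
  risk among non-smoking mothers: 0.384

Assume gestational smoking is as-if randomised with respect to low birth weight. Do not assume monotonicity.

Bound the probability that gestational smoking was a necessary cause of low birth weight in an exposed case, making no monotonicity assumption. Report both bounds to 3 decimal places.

0.509 ≤ PN ≤ 0.788

Let p₁ = 0.782, p₀ = 0.384.
Under exogeneity alone the bounds on PN are max{0,(p₁−p₀)/p₁} ≤ PN ≤ min{1,(1−p₀)/p₁}.
  lower = (p₁ − p₀)/p₁ = 0.398 / 0.782 ≈ 0.5090
  upper = min{1, (1 − p₀)/p₁} = 0.616 / 0.782 ≈ 0.7877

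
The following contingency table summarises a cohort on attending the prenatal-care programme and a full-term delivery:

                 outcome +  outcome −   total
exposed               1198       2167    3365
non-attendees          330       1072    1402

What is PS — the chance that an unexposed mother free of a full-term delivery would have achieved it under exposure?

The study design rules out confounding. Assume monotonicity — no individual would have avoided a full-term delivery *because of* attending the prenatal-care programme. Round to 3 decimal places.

PS ≈ 0.158

p₁ = P(outcome | exposed) = 1198/3365 = 0.35602
p₀ = P(outcome | unexposed) = 330/1402 = 0.23538
Under exogeneity and monotonicity, PS = (p₁ − p₀) / (1 − p₀).
PS = (0.35602 − 0.23538) / (1 − 0.23538) = 0.12064 / 0.76462 ≈ 0.1578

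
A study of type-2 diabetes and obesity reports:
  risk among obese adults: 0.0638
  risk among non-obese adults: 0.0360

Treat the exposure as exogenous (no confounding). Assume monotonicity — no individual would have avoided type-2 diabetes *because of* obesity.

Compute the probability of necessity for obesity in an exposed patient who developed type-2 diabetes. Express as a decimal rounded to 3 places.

Let p₁ = 0.0638, p₀ = 0.036.
Under exogeneity and monotonicity, PN = (p₁ − p₀) / p₁.
PN = (0.0638 − 0.036) / 0.0638 = 0.0278 / 0.0638 ≈ 0.4357

PN ≈ 0.436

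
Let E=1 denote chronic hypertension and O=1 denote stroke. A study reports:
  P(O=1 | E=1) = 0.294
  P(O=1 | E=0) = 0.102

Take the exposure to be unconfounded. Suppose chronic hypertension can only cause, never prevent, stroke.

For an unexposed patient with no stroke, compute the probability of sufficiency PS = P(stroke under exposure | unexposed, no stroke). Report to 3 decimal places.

Let p₁ = 0.294, p₀ = 0.102.
Under exogeneity and monotonicity, PS = (p₁ − p₀) / (1 − p₀).
PS = (0.294 − 0.102) / (1 − 0.102) = 0.192 / 0.898 ≈ 0.2138

PS ≈ 0.214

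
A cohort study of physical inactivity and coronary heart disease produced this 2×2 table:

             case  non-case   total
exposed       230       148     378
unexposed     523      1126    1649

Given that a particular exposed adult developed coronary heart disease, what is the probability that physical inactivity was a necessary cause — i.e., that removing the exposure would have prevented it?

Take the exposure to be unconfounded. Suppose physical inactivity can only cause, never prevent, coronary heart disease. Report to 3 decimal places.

PN ≈ 0.479

p₁ = P(outcome | exposed) = 230/378 = 0.60847
p₀ = P(outcome | unexposed) = 523/1649 = 0.31716
Under exogeneity and monotonicity, PN = (p₁ − p₀)/p₁.
PN = (0.60847 − 0.31716) / 0.60847 ≈ 0.4788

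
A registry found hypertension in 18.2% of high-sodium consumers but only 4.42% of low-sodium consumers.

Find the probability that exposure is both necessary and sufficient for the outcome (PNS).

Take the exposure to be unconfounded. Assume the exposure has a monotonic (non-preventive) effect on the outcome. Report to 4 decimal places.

p₁ = 0.182, p₀ = 0.0442.
Under exogeneity and monotonicity, PNS = p₁ − p₀.
PNS = 0.182 − 0.0442 = 0.1378

PNS ≈ 0.1378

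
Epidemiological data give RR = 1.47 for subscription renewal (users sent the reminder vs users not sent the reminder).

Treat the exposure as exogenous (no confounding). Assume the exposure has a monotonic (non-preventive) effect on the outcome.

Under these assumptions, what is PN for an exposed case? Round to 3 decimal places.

Under exogeneity and monotonicity, PN = (RR − 1) / RR = 1 − 1/RR.
PN = (1.47 − 1) / 1.47 = 0.47 / 1.47 ≈ 0.3197

PN ≈ 0.320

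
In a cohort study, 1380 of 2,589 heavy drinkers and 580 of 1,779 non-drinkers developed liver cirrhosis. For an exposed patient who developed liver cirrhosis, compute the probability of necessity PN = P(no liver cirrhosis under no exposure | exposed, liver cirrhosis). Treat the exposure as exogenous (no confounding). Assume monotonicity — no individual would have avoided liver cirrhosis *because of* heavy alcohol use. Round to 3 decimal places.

PN ≈ 0.388

p₁ = P(outcome | exposed) = 1380/2589 = 0.53302
p₀ = P(outcome | unexposed) = 580/1779 = 0.32603
Under exogeneity and monotonicity, PN = (p₁ − p₀) / p₁.
PN = (0.53302 − 0.32603) / 0.53302 = 0.207 / 0.53302 ≈ 0.3883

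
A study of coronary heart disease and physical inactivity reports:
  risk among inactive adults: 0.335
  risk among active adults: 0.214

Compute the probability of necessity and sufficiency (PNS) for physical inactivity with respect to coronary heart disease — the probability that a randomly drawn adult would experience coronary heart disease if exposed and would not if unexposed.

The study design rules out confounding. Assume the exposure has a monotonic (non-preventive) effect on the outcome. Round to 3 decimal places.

Let p₁ = 0.335, p₀ = 0.214.
Under exogeneity and monotonicity, PNS = p₁ − p₀.
PNS = 0.335 − 0.214 = 0.121

PNS ≈ 0.121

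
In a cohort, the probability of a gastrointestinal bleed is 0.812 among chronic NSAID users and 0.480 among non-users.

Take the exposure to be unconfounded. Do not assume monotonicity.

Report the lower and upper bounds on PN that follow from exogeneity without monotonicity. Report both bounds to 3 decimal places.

Let p₁ = 0.812, p₀ = 0.48.
Under exogeneity alone the bounds on PN are max{0,(p₁−p₀)/p₁} ≤ PN ≤ min{1,(1−p₀)/p₁}.
  lower = (p₁ − p₀)/p₁ = 0.332 / 0.812 ≈ 0.4089
  upper = min{1, (1 − p₀)/p₁} = 0.52 / 0.812 ≈ 0.6404

0.409 ≤ PN ≤ 0.640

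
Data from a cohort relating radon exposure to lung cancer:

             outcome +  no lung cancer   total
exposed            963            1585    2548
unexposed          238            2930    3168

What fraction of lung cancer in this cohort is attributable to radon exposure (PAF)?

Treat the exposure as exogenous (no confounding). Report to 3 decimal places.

PAF ≈ 0.642

p₁ = P(outcome | exposed) = 963/2548 = 0.37794
p₀ = P(outcome | unexposed) = 238/3168 = 0.075126
Exposure prevalence π = 2548/5716 = 0.44577; overall risk P(Y=1) = 0.21011.
Under exogeneity, PAF = [P(Y=1) − p₀]/P(Y=1).
PAF = (0.21011 − 0.075126) / 0.21011 ≈ 0.6424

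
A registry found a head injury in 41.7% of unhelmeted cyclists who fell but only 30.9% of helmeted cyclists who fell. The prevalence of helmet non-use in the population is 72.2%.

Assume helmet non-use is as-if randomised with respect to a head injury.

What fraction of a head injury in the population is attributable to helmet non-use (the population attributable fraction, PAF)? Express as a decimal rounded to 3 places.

p₁ = 0.417, p₀ = 0.309.
Overall risk P(Y=1) = π·p₁ + (1−π)·p₀ = 0.722×0.417 + 0.278×0.309 = 0.38698.
Under exogeneity, PAF = [P(Y=1) − p₀] / P(Y=1).
PAF = (0.38698 − 0.309) / 0.38698 ≈ 0.2015

PAF ≈ 0.202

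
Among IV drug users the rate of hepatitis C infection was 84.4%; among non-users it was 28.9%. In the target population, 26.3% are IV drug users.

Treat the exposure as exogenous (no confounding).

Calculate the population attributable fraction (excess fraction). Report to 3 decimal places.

PAF ≈ 0.336

p₁ = 0.844, p₀ = 0.289.
Overall risk P(Y=1) = π·p₁ + (1−π)·p₀ = 0.263×0.844 + 0.737×0.289 = 0.43497.
Under exogeneity, PAF = [P(Y=1) − p₀] / P(Y=1).
PAF = (0.43497 − 0.289) / 0.43497 ≈ 0.3356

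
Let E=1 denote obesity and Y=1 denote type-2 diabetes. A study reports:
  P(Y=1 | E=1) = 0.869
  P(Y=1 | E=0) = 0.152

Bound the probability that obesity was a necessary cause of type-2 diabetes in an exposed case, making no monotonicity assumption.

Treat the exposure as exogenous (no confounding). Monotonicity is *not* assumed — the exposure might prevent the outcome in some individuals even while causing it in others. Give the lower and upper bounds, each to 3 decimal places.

Let p₁ = 0.869, p₀ = 0.152.
Under exogeneity alone the bounds on PN are max{0,(p₁−p₀)/p₁} ≤ PN ≤ min{1,(1−p₀)/p₁}.
  lower = (p₁ − p₀)/p₁ = 0.717 / 0.869 ≈ 0.8251
  upper = min{1, (1 − p₀)/p₁} = 0.848 / 0.869 ≈ 0.9758

0.825 ≤ PN ≤ 0.976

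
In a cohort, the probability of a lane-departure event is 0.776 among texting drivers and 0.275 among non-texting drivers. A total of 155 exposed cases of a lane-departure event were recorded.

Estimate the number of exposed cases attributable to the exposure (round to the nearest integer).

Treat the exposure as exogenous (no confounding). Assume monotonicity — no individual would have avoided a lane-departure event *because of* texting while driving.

Let p₁ = 0.776, p₀ = 0.275.
PN = (p₁ − p₀)/p₁ = (0.776 − 0.275) / 0.776 ≈ 0.64562.
Attributable cases ≈ PN × (exposed cases) = 0.64562 × 155 ≈ 100.07.

about 100 cases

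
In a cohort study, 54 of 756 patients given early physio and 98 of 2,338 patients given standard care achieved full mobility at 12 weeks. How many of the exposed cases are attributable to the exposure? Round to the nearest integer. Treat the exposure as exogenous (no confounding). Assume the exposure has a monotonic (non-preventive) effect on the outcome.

p₁ = P(outcome | exposed) = 54/756 = 0.071429
p₀ = P(outcome | unexposed) = 98/2338 = 0.041916
PN = (p₁ − p₀)/p₁ = (0.071429 − 0.041916) / 0.071429 ≈ 0.41317.
Attributable cases ≈ PN × (exposed cases) = 0.41317 × 54 ≈ 22.31.

about 22 cases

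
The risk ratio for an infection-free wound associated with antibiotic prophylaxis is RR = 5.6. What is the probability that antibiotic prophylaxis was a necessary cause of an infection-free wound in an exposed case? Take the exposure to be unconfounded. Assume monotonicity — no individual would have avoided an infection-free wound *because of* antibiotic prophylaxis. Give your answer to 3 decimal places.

Under exogeneity and monotonicity, PN = (RR − 1) / RR = 1 − 1/RR.
PN = (5.6 − 1) / 5.6 = 4.6 / 5.6 ≈ 0.8214

PN ≈ 0.821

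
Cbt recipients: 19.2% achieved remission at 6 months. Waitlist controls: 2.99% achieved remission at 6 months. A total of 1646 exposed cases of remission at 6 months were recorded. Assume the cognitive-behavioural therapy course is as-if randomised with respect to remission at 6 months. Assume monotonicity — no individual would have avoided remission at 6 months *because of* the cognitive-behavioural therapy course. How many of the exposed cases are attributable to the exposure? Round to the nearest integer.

p₁ = 0.192, p₀ = 0.0299.
PN = (p₁ − p₀)/p₁ = (0.192 − 0.0299) / 0.192 ≈ 0.84427.
Attributable cases ≈ PN × (exposed cases) = 0.84427 × 1646 ≈ 1389.67.

about 1390 cases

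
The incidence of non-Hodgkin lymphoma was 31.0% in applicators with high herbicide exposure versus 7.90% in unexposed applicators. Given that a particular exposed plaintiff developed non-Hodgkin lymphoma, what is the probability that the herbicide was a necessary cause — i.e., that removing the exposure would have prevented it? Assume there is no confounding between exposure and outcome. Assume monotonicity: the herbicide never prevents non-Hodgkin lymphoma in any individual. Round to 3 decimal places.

p₁ = 0.31, p₀ = 0.079.
Under exogeneity and monotonicity, PN = (p₁ − p₀) / p₁.
PN = (0.31 − 0.079) / 0.31 = 0.231 / 0.31 ≈ 0.7452

PN ≈ 0.745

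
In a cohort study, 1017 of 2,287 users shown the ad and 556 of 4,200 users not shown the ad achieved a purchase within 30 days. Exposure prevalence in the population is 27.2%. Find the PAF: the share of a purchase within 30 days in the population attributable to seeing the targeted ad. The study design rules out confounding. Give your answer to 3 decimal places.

PAF ≈ 0.391

p₁ = P(outcome | exposed) = 1017/2287 = 0.44469
p₀ = P(outcome | unexposed) = 556/4200 = 0.13238
Overall risk P(Y=1) = π·p₁ + (1−π)·p₀ = 0.272×0.44469 + 0.728×0.13238 = 0.21733.
Under exogeneity, PAF = [P(Y=1) − p₀] / P(Y=1).
PAF = (0.21733 − 0.13238) / 0.21733 ≈ 0.3909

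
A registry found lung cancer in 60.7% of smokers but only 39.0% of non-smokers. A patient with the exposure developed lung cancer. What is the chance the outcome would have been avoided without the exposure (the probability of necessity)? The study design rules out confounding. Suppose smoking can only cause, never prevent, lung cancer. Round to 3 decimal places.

PN ≈ 0.357

p₁ = 0.607, p₀ = 0.39.
Under exogeneity and monotonicity, PN = (p₁ − p₀) / p₁.
PN = (0.607 − 0.39) / 0.607 = 0.217 / 0.607 ≈ 0.3575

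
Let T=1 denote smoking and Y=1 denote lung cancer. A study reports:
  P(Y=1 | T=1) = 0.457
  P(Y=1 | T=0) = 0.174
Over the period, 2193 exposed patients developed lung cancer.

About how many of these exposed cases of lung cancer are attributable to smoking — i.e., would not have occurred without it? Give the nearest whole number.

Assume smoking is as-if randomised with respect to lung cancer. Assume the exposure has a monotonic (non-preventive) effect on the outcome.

about 1358 cases

Let p₁ = 0.457, p₀ = 0.174.
PN = (p₁ − p₀)/p₁ = (0.457 − 0.174) / 0.457 ≈ 0.61926.
Attributable cases ≈ PN × (exposed cases) = 0.61926 × 2193 ≈ 1358.03.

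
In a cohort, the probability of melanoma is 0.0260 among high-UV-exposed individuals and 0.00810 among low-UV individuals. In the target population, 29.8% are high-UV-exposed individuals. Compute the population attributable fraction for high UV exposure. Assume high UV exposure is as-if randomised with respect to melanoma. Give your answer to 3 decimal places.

PAF ≈ 0.397

Let p₁ = 0.026, p₀ = 0.0081.
Overall risk P(Y=1) = π·p₁ + (1−π)·p₀ = 0.298×0.026 + 0.702×0.0081 = 0.013434.
Under exogeneity, PAF = [P(Y=1) − p₀] / P(Y=1).
PAF = (0.013434 − 0.0081) / 0.013434 ≈ 0.3971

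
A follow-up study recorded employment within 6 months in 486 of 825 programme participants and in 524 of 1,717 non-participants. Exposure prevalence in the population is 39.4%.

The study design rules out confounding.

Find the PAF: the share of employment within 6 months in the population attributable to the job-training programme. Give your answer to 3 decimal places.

PAF ≈ 0.268

p₁ = P(outcome | exposed) = 486/825 = 0.58909
p₀ = P(outcome | unexposed) = 524/1717 = 0.30518
Overall risk P(Y=1) = π·p₁ + (1−π)·p₀ = 0.394×0.58909 + 0.606×0.30518 = 0.41704.
Under exogeneity, PAF = [P(Y=1) − p₀] / P(Y=1).
PAF = (0.41704 − 0.30518) / 0.41704 ≈ 0.2682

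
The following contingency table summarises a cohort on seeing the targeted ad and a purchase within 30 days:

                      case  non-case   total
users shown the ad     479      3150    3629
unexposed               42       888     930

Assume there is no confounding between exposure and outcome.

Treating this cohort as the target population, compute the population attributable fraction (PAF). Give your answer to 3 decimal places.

p₁ = P(outcome | exposed) = 479/3629 = 0.13199
p₀ = P(outcome | unexposed) = 42/930 = 0.045161
Exposure prevalence π = 3629/4559 = 0.79601; overall risk P(Y=1) = 0.11428.
Under exogeneity, PAF = [P(Y=1) − p₀]/P(Y=1).
PAF = (0.11428 − 0.045161) / 0.11428 ≈ 0.6048

PAF ≈ 0.605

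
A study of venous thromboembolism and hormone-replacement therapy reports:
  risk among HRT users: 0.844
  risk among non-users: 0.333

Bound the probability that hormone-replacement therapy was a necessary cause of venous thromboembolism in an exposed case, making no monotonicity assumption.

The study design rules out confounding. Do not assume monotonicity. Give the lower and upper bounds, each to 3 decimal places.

Let p₁ = 0.844, p₀ = 0.333.
Under exogeneity alone the bounds on PN are max{0,(p₁−p₀)/p₁} ≤ PN ≤ min{1,(1−p₀)/p₁}.
  lower = (p₁ − p₀)/p₁ = 0.511 / 0.844 ≈ 0.6055
  upper = min{1, (1 − p₀)/p₁} = 0.667 / 0.844 ≈ 0.7903

0.605 ≤ PN ≤ 0.790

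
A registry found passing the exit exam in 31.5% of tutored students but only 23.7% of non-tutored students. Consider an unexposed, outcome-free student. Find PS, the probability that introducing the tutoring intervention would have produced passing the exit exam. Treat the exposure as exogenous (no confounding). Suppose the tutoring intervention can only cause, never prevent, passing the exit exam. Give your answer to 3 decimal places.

PS ≈ 0.102

p₁ = 0.315, p₀ = 0.237.
Under exogeneity and monotonicity, PS = (p₁ − p₀) / (1 − p₀).
PS = (0.315 − 0.237) / (1 − 0.237) = 0.078 / 0.763 ≈ 0.1022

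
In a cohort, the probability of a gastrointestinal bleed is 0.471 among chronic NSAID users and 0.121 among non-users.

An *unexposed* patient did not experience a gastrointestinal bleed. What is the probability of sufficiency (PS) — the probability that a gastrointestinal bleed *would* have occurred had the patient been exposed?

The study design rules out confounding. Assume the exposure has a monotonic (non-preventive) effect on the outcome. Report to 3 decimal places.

Let p₁ = 0.471, p₀ = 0.121.
Under exogeneity and monotonicity, PS = (p₁ − p₀) / (1 − p₀).
PS = (0.471 − 0.121) / (1 − 0.121) = 0.35 / 0.879 ≈ 0.3982

PS ≈ 0.398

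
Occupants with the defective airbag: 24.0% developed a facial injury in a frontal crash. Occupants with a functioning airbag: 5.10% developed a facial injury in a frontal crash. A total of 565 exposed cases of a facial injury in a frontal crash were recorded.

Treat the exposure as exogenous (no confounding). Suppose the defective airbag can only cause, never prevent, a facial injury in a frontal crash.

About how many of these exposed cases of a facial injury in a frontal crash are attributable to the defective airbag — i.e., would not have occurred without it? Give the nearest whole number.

about 445 cases

p₁ = 0.24, p₀ = 0.051.
PN = (p₁ − p₀)/p₁ = (0.24 − 0.051) / 0.24 ≈ 0.78750.
Attributable cases ≈ PN × (exposed cases) = 0.78750 × 565 ≈ 444.94.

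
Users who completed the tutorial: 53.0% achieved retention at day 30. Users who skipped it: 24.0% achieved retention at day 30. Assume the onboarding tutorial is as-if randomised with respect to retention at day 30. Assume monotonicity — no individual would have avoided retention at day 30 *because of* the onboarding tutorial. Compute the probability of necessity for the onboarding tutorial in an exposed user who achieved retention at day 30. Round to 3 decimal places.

p₁ = 0.53, p₀ = 0.24.
Under exogeneity and monotonicity, PN = (p₁ − p₀) / p₁.
PN = (0.53 − 0.24) / 0.53 = 0.29 / 0.53 ≈ 0.5472

PN ≈ 0.547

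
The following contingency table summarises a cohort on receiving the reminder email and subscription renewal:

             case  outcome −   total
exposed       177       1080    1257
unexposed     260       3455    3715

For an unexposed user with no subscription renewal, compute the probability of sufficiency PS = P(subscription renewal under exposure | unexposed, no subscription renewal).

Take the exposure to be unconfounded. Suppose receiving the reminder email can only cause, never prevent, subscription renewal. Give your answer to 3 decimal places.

PS ≈ 0.076

p₁ = P(outcome | exposed) = 177/1257 = 0.14081
p₀ = P(outcome | unexposed) = 260/3715 = 0.069987
Under exogeneity and monotonicity, PS = (p₁ − p₀)/(1 − p₀).
PS = (0.14081 − 0.069987) / 0.93001 ≈ 0.0762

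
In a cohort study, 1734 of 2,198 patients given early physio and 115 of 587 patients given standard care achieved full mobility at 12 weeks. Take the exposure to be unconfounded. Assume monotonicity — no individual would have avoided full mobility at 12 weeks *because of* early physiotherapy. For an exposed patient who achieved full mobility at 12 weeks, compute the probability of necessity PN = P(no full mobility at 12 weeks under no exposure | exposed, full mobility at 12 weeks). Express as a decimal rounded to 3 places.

p₁ = P(outcome | exposed) = 1734/2198 = 0.7889
p₀ = P(outcome | unexposed) = 115/587 = 0.19591
Under exogeneity and monotonicity, PN = (p₁ − p₀) / p₁.
PN = (0.7889 − 0.19591) / 0.7889 = 0.59299 / 0.7889 ≈ 0.7517

PN ≈ 0.752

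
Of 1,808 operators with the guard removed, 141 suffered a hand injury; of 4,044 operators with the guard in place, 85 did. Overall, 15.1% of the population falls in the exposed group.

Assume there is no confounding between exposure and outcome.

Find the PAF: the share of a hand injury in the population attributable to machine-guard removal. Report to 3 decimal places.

p₁ = P(outcome | exposed) = 141/1808 = 0.077987
p₀ = P(outcome | unexposed) = 85/4044 = 0.021019
Overall risk P(Y=1) = π·p₁ + (1−π)·p₀ = 0.151×0.077987 + 0.849×0.021019 = 0.029621.
Under exogeneity, PAF = [P(Y=1) − p₀] / P(Y=1).
PAF = (0.029621 − 0.021019) / 0.029621 ≈ 0.2904

PAF ≈ 0.290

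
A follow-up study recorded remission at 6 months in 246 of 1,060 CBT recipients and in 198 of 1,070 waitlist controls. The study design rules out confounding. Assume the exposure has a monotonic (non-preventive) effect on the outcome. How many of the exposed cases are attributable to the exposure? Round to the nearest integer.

about 50 cases

p₁ = P(outcome | exposed) = 246/1060 = 0.23208
p₀ = P(outcome | unexposed) = 198/1070 = 0.18505
PN = (p₁ − p₀)/p₁ = (0.23208 − 0.18505) / 0.23208 ≈ 0.20264.
Attributable cases ≈ PN × (exposed cases) = 0.20264 × 246 ≈ 49.85.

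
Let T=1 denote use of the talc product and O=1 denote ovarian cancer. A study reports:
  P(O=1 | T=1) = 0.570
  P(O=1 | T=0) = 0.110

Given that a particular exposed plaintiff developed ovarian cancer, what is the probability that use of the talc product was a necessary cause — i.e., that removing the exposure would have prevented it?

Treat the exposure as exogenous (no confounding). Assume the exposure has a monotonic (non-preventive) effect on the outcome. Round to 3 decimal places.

Let p₁ = 0.57, p₀ = 0.11.
Under exogeneity and monotonicity, PN = (p₁ − p₀) / p₁.
PN = (0.57 − 0.11) / 0.57 = 0.46 / 0.57 ≈ 0.8070

PN ≈ 0.807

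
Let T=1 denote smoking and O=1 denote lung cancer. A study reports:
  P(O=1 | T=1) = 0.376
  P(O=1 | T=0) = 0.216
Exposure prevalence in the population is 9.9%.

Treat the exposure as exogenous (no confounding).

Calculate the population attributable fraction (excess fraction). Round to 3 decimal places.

Let p₁ = 0.376, p₀ = 0.216.
Overall risk P(Y=1) = π·p₁ + (1−π)·p₀ = 0.099×0.376 + 0.901×0.216 = 0.23184.
Under exogeneity, PAF = [P(Y=1) − p₀] / P(Y=1).
PAF = (0.23184 − 0.216) / 0.23184 ≈ 0.0683

PAF ≈ 0.068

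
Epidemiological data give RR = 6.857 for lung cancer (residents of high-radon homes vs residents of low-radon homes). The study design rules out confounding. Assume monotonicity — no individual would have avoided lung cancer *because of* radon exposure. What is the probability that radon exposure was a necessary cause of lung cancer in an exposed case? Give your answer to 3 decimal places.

PN ≈ 0.854

Under exogeneity and monotonicity, PN = (RR − 1) / RR = 1 − 1/RR.
PN = (6.857 − 1) / 6.857 = 5.857 / 6.857 ≈ 0.8542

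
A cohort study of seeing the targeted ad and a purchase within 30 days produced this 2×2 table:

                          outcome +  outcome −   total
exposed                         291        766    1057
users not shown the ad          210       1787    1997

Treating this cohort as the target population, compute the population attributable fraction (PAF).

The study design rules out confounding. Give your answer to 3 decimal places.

p₁ = P(outcome | exposed) = 291/1057 = 0.27531
p₀ = P(outcome | unexposed) = 210/1997 = 0.10516
Exposure prevalence π = 1057/3054 = 0.3461; overall risk P(Y=1) = 0.16405.
Under exogeneity, PAF = [P(Y=1) − p₀]/P(Y=1).
PAF = (0.16405 − 0.10516) / 0.16405 ≈ 0.3590

PAF ≈ 0.359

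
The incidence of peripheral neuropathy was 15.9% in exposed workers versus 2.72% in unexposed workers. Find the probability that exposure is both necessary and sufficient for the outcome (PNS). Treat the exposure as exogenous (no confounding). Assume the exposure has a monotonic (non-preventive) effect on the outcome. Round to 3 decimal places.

p₁ = 0.159, p₀ = 0.0272.
Under exogeneity and monotonicity, PNS = p₁ − p₀.
PNS = 0.159 − 0.0272 = 0.1318

PNS ≈ 0.132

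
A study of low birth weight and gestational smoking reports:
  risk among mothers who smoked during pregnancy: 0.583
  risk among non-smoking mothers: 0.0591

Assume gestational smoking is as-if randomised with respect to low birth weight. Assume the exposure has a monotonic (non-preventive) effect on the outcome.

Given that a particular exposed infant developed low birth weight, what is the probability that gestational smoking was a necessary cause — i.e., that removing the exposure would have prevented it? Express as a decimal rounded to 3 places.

PN ≈ 0.899

Let p₁ = 0.583, p₀ = 0.0591.
Under exogeneity and monotonicity, PN = (p₁ − p₀) / p₁.
PN = (0.583 − 0.0591) / 0.583 = 0.5239 / 0.583 ≈ 0.8986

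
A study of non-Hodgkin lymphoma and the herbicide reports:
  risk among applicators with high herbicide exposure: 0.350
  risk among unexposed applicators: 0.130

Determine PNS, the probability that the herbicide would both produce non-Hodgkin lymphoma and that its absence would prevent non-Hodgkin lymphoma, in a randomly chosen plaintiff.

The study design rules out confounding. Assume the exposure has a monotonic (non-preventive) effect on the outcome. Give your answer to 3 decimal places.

PNS ≈ 0.220

Let p₁ = 0.35, p₀ = 0.13.
Under exogeneity and monotonicity, PNS = p₁ − p₀.
PNS = 0.35 − 0.13 = 0.22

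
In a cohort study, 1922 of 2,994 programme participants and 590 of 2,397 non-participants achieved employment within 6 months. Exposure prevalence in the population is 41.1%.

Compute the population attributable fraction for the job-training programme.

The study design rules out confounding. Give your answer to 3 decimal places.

p₁ = P(outcome | exposed) = 1922/2994 = 0.64195
p₀ = P(outcome | unexposed) = 590/2397 = 0.24614
Overall risk P(Y=1) = π·p₁ + (1−π)·p₀ = 0.411×0.64195 + 0.589×0.24614 = 0.40882.
Under exogeneity, PAF = [P(Y=1) − p₀] / P(Y=1).
PAF = (0.40882 − 0.24614) / 0.40882 ≈ 0.3979

PAF ≈ 0.398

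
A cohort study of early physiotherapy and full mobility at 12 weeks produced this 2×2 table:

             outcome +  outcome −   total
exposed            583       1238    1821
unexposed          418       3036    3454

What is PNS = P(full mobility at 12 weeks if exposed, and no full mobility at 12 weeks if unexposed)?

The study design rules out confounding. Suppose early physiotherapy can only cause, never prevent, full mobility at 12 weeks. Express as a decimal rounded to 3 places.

p₁ = P(outcome | exposed) = 583/1821 = 0.32015
p₀ = P(outcome | unexposed) = 418/3454 = 0.12102
Under exogeneity and monotonicity, PNS = p₁ − p₀.
PNS = 0.32015 − 0.12102 = 0.19913

PNS ≈ 0.199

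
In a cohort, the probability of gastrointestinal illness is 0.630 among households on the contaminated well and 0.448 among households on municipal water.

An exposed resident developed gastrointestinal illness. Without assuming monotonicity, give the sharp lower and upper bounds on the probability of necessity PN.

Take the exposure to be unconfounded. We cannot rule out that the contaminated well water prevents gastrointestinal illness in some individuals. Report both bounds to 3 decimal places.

0.289 ≤ PN ≤ 0.876

Let p₁ = 0.63, p₀ = 0.448.
Under exogeneity alone the bounds on PN are max{0,(p₁−p₀)/p₁} ≤ PN ≤ min{1,(1−p₀)/p₁}.
  lower = (p₁ − p₀)/p₁ = 0.182 / 0.63 ≈ 0.2889
  upper = min{1, (1 − p₀)/p₁} = 0.552 / 0.63 ≈ 0.8762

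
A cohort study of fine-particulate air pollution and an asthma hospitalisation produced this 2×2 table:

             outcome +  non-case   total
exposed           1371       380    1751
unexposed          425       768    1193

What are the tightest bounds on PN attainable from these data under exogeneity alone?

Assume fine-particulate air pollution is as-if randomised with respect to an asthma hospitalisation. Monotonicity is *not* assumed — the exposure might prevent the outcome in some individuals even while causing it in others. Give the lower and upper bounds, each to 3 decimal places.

0.545 ≤ PN ≤ 0.822

p₁ = P(outcome | exposed) = 1371/1751 = 0.78298
p₀ = P(outcome | unexposed) = 425/1193 = 0.35624
Under exogeneity alone the bounds on PN are max{0,(p₁−p₀)/p₁} ≤ PN ≤ min{1,(1−p₀)/p₁}.
  lower = (p₁ − p₀)/p₁ = 0.42674 / 0.78298 ≈ 0.5450
  upper = min{1, (1 − p₀)/p₁} = 0.64376 / 0.78298 ≈ 0.8222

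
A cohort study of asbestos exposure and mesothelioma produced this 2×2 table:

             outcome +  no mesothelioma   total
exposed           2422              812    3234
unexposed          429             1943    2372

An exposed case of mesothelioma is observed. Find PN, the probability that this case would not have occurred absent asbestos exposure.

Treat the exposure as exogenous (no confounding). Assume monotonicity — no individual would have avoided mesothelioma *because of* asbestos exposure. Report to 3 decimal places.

PN ≈ 0.759

p₁ = P(outcome | exposed) = 2422/3234 = 0.74892
p₀ = P(outcome | unexposed) = 429/2372 = 0.18086
Under exogeneity and monotonicity, PN = (p₁ − p₀) / p₁.
PN = (0.74892 − 0.18086) / 0.74892 = 0.56806 / 0.74892 ≈ 0.7585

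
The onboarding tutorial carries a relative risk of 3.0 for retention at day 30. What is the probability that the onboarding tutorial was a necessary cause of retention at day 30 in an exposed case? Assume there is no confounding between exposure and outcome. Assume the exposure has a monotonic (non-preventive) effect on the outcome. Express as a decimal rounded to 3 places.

PN ≈ 0.667

Under exogeneity and monotonicity, PN = (RR − 1) / RR = 1 − 1/RR.
PN = (3.0 − 1) / 3.0 = 2 / 3.0 ≈ 0.6667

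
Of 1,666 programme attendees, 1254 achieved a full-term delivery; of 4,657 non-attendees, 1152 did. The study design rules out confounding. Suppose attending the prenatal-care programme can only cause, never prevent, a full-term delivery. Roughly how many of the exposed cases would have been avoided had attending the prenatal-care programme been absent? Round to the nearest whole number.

about 842 cases

p₁ = P(outcome | exposed) = 1254/1666 = 0.7527
p₀ = P(outcome | unexposed) = 1152/4657 = 0.24737
PN = (p₁ − p₀)/p₁ = (0.7527 − 0.24737) / 0.7527 ≈ 0.67136.
Attributable cases ≈ PN × (exposed cases) = 0.67136 × 1254 ≈ 841.88.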